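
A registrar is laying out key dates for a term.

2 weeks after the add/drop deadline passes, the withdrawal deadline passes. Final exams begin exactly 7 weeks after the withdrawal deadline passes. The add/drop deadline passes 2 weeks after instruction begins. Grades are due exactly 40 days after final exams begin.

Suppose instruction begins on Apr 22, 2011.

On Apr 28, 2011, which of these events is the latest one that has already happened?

Instruction begins

Instruction begins: Apr 22, 2011.
The add/drop deadline passes: Apr 22, 2011 + 2 weeks = May 6, 2011.
The withdrawal deadline passes: May 6, 2011 + 2 weeks = May 20, 2011.
Final exams begin: May 20, 2011 + 7 weeks = Jul 8, 2011.
Grades are due: Jul 8, 2011 + 40 days = Aug 17, 2011.
Apr 28, 2011 falls between when instruction begins (Apr 22, 2011) and when the add/drop deadline passes (May 6, 2011).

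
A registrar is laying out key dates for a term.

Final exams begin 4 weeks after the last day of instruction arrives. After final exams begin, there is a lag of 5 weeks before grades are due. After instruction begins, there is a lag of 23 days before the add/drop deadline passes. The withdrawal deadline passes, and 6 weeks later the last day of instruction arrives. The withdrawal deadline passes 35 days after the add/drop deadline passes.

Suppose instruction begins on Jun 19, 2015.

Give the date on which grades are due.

Instruction begins: Jun 19, 2015.
The add/drop deadline passes: Jun 19, 2015 + 23 days = Jul 12, 2015.
The withdrawal deadline passes: Jul 12, 2015 + 35 days = Aug 16, 2015.
The last day of instruction arrives: Aug 16, 2015 + 6 weeks = Sep 27, 2015.
Final exams begin: Sep 27, 2015 + 4 weeks = Oct 25, 2015.
Grades are due: Oct 25, 2015 + 5 weeks = Nov 29, 2015.

Nov 29, 2015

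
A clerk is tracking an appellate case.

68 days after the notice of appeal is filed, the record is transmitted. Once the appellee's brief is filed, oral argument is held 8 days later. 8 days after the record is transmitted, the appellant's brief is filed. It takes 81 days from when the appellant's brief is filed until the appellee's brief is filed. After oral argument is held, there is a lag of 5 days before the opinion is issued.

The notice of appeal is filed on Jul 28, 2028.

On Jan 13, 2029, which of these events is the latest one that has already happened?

Oral argument is held

The notice of appeal is filed: Jul 28, 2028.
The record is transmitted: Jul 28, 2028 + 68 days = Oct 4, 2028.
The appellant's brief is filed: Oct 4, 2028 + 8 days = Oct 12, 2028.
The appellee's brief is filed: Oct 12, 2028 + 81 days = Jan 1, 2029.
Oral argument is held: Jan 1, 2029 + 8 days = Jan 9, 2029.
The opinion is issued: Jan 9, 2029 + 5 days = Jan 14, 2029.
Jan 13, 2029 falls between when oral argument is held (Jan 9, 2029) and when the opinion is issued (Jan 14, 2029).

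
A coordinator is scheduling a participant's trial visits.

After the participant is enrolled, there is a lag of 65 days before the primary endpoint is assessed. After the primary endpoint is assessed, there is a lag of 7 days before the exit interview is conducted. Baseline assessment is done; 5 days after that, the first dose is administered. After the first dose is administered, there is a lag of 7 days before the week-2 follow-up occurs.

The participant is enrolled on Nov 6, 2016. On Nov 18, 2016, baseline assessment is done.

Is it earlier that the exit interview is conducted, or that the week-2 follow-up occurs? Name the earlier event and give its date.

The participant is enrolled: Nov 6, 2016.
The primary endpoint is assessed: Nov 6, 2016 + 65 days = Jan 10, 2017.
The exit interview is conducted: Jan 10, 2017 + 7 days = Jan 17, 2017.
Baseline assessment is done: Nov 18, 2016.
The first dose is administered: Nov 18, 2016 + 5 days = Nov 23, 2016.
The week-2 follow-up occurs: Nov 23, 2016 + 7 days = Nov 30, 2016.
Comparing: the exit interview is conducted on Jan 17, 2017 vs the week-2 follow-up occurs on Nov 30, 2016. Earlier: the week-2 follow-up occurs.

The week-2 follow-up occurs — Nov 30, 2016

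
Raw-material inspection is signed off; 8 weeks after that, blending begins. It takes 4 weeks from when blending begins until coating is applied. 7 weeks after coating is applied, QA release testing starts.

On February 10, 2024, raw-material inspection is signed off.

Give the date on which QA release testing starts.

June 22, 2024

Raw-material inspection is signed off: Feb 10, 2024.
Blending begins: Feb 10, 2024 + 8 weeks = Apr 6, 2024.
Coating is applied: Apr 6, 2024 + 4 weeks = May 4, 2024.
QA release testing starts: May 4, 2024 + 7 weeks = Jun 22, 2024.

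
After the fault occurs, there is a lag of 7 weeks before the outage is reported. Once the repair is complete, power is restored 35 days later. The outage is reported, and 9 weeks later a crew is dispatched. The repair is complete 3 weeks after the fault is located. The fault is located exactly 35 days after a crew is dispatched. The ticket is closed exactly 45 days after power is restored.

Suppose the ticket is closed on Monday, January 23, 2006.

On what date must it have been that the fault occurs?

The ticket is closed: Jan 23, 2006.
Power is restored: Jan 23, 2006 − 45 days = Dec 9, 2005.
The repair is complete: Dec 9, 2005 − 35 days = Nov 4, 2005.
The fault is located: Nov 4, 2005 − 3 weeks = Oct 14, 2005.
A crew is dispatched: Oct 14, 2005 − 35 days = Sep 9, 2005.
The outage is reported: Sep 9, 2005 − 9 weeks = Jul 8, 2005.
The fault occurs: Jul 8, 2005 − 7 weeks = May 20, 2005.

Friday, May 20, 2005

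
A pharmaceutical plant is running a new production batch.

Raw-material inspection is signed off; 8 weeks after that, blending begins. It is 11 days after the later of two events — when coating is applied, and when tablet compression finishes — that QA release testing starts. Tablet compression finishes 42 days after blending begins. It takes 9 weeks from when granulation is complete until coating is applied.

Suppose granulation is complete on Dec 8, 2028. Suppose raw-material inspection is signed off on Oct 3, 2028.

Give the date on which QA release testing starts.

Granulation is complete: Dec 8, 2028.
Coating is applied: Dec 8, 2028 + 9 weeks = Feb 9, 2029.
Raw-material inspection is signed off: Oct 3, 2028.
Blending begins: Oct 3, 2028 + 8 weeks = Nov 28, 2028.
Tablet compression finishes: Nov 28, 2028 + 42 days = Jan 9, 2029.
Both prerequisites met — coating is applied (Feb 9, 2029), tablet compression finishes (Jan 9, 2029); the later is Feb 9, 2029.
QA release testing starts: Feb 9, 2029 + 11 days = Feb 20, 2029.

Feb 20, 2029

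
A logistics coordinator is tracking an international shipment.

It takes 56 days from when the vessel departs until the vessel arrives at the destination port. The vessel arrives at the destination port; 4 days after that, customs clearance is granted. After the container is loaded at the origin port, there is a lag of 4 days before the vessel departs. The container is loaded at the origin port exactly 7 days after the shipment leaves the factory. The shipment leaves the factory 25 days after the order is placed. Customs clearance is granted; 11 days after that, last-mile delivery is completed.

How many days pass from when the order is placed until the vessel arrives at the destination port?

Causal path: the order is placed → the shipment leaves the factory → the container is loaded at the origin port → the vessel departs → the vessel arrives at the destination port.
Total delay along the path: 25 + 7 + 4 + 56 = 92 days.

92 days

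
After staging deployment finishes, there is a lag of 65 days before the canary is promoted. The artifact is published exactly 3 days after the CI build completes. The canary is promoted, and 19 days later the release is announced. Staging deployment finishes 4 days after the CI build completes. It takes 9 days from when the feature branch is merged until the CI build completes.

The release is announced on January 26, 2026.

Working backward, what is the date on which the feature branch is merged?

October 21, 2025

The release is announced: Jan 26, 2026.
The canary is promoted: Jan 26, 2026 − 19 days = Jan 7, 2026.
Staging deployment finishes: Jan 7, 2026 − 65 days = Nov 3, 2025.
The CI build completes: Nov 3, 2025 − 4 days = Oct 30, 2025.
The feature branch is merged: Oct 30, 2025 − 9 days = Oct 21, 2025.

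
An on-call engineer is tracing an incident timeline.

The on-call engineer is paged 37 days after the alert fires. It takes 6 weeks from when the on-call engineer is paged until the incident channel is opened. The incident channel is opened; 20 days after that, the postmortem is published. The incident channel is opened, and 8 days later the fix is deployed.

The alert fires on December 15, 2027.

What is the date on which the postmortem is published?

March 23, 2028

The alert fires: Dec 15, 2027.
The on-call engineer is paged: Dec 15, 2027 + 37 days = Jan 21, 2028.
The incident channel is opened: Jan 21, 2028 + 6 weeks = Mar 3, 2028.
The postmortem is published: Mar 3, 2028 + 20 days = Mar 23, 2028.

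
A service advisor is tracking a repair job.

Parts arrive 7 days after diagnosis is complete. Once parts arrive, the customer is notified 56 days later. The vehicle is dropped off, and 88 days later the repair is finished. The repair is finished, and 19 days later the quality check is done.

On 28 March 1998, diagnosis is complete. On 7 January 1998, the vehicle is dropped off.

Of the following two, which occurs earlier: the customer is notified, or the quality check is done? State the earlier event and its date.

Diagnosis is complete: Mar 28, 1998.
Parts arrive: Mar 28, 1998 + 7 days = Apr 4, 1998.
The customer is notified: Apr 4, 1998 + 56 days = May 30, 1998.
The vehicle is dropped off: Jan 7, 1998.
The repair is finished: Jan 7, 1998 + 88 days = Apr 5, 1998.
The quality check is done: Apr 5, 1998 + 19 days = Apr 24, 1998.
Comparing: the customer is notified on May 30, 1998 vs the quality check is done on Apr 24, 1998. Earlier: the quality check is done.

The quality check is done — 24 April 1998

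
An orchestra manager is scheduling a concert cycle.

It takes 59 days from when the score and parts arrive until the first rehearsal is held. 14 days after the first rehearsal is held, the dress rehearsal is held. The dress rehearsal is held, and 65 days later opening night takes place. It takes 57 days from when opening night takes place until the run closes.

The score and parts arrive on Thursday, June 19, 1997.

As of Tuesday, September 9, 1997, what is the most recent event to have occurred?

The score and parts arrive: Jun 19, 1997.
The first rehearsal is held: Jun 19, 1997 + 59 days = Aug 17, 1997.
The dress rehearsal is held: Aug 17, 1997 + 14 days = Aug 31, 1997.
Opening night takes place: Aug 31, 1997 + 65 days = Nov 4, 1997.
The run closes: Nov 4, 1997 + 57 days = Dec 31, 1997.
Sep 9, 1997 falls between when the dress rehearsal is held (Aug 31, 1997) and when opening night takes place (Nov 4, 1997).

The dress rehearsal is held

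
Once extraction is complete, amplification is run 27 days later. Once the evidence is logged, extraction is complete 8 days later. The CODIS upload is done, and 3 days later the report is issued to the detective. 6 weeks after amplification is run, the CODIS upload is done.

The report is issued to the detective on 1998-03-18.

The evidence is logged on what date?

The report is issued to the detective: Mar 18, 1998.
The CODIS upload is done: Mar 18, 1998 − 3 days = Mar 15, 1998.
Amplification is run: Mar 15, 1998 − 6 weeks = Feb 1, 1998.
Extraction is complete: Feb 1, 1998 − 27 days = Jan 5, 1998.
The evidence is logged: Jan 5, 1998 − 8 days = Dec 28, 1997.

1997-12-28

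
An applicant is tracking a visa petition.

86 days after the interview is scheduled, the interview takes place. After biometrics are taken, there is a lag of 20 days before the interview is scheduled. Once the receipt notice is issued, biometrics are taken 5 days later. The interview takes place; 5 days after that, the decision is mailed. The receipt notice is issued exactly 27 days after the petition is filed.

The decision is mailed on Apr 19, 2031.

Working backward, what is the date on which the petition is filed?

The decision is mailed: Apr 19, 2031.
The interview takes place: Apr 19, 2031 − 5 days = Apr 14, 2031.
The interview is scheduled: Apr 14, 2031 − 86 days = Jan 18, 2031.
Biometrics are taken: Jan 18, 2031 − 20 days = Dec 29, 2030.
The receipt notice is issued: Dec 29, 2030 − 5 days = Dec 24, 2030.
The petition is filed: Dec 24, 2030 − 27 days = Nov 27, 2030.

Nov 27, 2030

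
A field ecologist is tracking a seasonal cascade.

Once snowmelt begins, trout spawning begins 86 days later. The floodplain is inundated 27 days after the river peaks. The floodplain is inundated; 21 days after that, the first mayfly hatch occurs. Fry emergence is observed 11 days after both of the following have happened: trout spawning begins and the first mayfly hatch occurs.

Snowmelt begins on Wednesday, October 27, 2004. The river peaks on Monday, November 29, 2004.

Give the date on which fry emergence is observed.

Snowmelt begins: Oct 27, 2004.
Trout spawning begins: Oct 27, 2004 + 86 days = Jan 21, 2005.
The river peaks: Nov 29, 2004.
The floodplain is inundated: Nov 29, 2004 + 27 days = Dec 26, 2004.
The first mayfly hatch occurs: Dec 26, 2004 + 21 days = Jan 16, 2005.
Both prerequisites met — trout spawning begins (Jan 21, 2005), the first mayfly hatch occurs (Jan 16, 2005); the later is Jan 21, 2005.
Fry emergence is observed: Jan 21, 2005 + 11 days = Feb 1, 2005.

Tuesday, February 1, 2005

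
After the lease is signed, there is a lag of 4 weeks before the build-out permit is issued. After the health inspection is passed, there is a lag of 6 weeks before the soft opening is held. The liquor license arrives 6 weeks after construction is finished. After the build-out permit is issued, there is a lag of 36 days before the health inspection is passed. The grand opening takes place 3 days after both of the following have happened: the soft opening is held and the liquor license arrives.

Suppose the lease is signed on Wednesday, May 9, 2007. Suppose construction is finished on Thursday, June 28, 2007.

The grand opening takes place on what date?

Sunday, August 26, 2007

The lease is signed: May 9, 2007.
The build-out permit is issued: May 9, 2007 + 4 weeks = Jun 6, 2007.
The health inspection is passed: Jun 6, 2007 + 36 days = Jul 12, 2007.
The soft opening is held: Jul 12, 2007 + 6 weeks = Aug 23, 2007.
Construction is finished: Jun 28, 2007.
The liquor license arrives: Jun 28, 2007 + 6 weeks = Aug 9, 2007.
Both prerequisites met — the soft opening is held (Aug 23, 2007), the liquor license arrives (Aug 9, 2007); the later is Aug 23, 2007.
The grand opening takes place: Aug 23, 2007 + 3 days = Aug 26, 2007.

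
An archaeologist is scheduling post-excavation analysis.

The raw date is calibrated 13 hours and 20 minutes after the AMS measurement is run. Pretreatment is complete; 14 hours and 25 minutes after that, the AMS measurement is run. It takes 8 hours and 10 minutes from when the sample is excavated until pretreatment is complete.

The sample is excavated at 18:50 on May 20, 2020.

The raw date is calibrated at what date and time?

06:45 on May 22, 2020

The sample is excavated: 18:50 May 20, 2020.
Pretreatment is complete: 18:50 May 20, 2020 + 8h10m = 03:00 May 21, 2020.
The AMS measurement is run: 03:00 May 21, 2020 + 14h25m = 17:25 May 21, 2020.
The raw date is calibrated: 17:25 May 21, 2020 + 13h20m = 06:45 May 22, 2020.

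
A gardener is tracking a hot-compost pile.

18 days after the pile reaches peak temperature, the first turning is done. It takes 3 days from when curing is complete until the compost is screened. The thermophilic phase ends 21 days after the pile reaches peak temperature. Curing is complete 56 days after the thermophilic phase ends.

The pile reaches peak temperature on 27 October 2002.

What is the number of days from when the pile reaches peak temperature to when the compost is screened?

80 days

Causal path: the pile reaches peak temperature → the thermophilic phase ends → curing is complete → the compost is screened.
Total delay along the path: 21 + 56 + 3 = 80 days.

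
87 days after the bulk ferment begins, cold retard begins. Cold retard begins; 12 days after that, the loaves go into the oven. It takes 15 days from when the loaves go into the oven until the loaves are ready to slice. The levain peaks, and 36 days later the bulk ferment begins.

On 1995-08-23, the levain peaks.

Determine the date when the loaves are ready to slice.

The levain peaks: Aug 23, 1995.
The bulk ferment begins: Aug 23, 1995 + 36 days = Sep 28, 1995.
Cold retard begins: Sep 28, 1995 + 87 days = Dec 24, 1995.
The loaves go into the oven: Dec 24, 1995 + 12 days = Jan 5, 1996.
The loaves are ready to slice: Jan 5, 1996 + 15 days = Jan 20, 1996.

1996-01-20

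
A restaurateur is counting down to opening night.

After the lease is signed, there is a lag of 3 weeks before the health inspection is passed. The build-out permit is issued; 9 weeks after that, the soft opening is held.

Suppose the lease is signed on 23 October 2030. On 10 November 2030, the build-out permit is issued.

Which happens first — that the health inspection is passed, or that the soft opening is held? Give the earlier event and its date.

The lease is signed: Oct 23, 2030.
The health inspection is passed: Oct 23, 2030 + 3 weeks = Nov 13, 2030.
The build-out permit is issued: Nov 10, 2030.
The soft opening is held: Nov 10, 2030 + 9 weeks = Jan 12, 2031.
Comparing: the health inspection is passed on Nov 13, 2030 vs the soft opening is held on Jan 12, 2031. Earlier: the health inspection is passed.

The health inspection is passed — 13 November 2030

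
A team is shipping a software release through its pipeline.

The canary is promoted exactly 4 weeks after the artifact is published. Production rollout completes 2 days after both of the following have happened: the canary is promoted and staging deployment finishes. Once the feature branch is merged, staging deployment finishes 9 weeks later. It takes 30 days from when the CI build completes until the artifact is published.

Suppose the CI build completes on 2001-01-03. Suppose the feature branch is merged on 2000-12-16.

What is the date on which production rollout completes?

The CI build completes: Jan 3, 2001.
The artifact is published: Jan 3, 2001 + 30 days = Feb 2, 2001.
The canary is promoted: Feb 2, 2001 + 4 weeks = Mar 2, 2001.
The feature branch is merged: Dec 16, 2000.
Staging deployment finishes: Dec 16, 2000 + 9 weeks = Feb 17, 2001.
Both prerequisites met — the canary is promoted (Mar 2, 2001), staging deployment finishes (Feb 17, 2001); the later is Mar 2, 2001.
Production rollout completes: Mar 2, 2001 + 2 days = Mar 4, 2001.

2001-03-04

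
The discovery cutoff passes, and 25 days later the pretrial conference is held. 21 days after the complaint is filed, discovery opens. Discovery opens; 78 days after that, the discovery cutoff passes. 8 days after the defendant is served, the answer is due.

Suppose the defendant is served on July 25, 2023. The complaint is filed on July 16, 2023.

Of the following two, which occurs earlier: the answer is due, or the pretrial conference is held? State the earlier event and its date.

The answer is due — August 2, 2023

The defendant is served: Jul 25, 2023.
The answer is due: Jul 25, 2023 + 8 days = Aug 2, 2023.
The complaint is filed: Jul 16, 2023.
Discovery opens: Jul 16, 2023 + 21 days = Aug 6, 2023.
The discovery cutoff passes: Aug 6, 2023 + 78 days = Oct 23, 2023.
The pretrial conference is held: Oct 23, 2023 + 25 days = Nov 17, 2023.
Comparing: the answer is due on Aug 2, 2023 vs the pretrial conference is held on Nov 17, 2023. Earlier: the answer is due.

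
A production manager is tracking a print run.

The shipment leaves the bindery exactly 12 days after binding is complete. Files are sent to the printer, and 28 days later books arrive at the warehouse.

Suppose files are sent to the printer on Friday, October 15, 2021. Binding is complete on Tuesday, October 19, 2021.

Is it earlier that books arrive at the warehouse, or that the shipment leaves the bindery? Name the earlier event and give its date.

Files are sent to the printer: Oct 15, 2021.
Books arrive at the warehouse: Oct 15, 2021 + 28 days = Nov 12, 2021.
Binding is complete: Oct 19, 2021.
The shipment leaves the bindery: Oct 19, 2021 + 12 days = Oct 31, 2021.
Comparing: books arrive at the warehouse on Nov 12, 2021 vs the shipment leaves the bindery on Oct 31, 2021. Earlier: the shipment leaves the bindery.

The shipment leaves the bindery — Sunday, October 31, 2021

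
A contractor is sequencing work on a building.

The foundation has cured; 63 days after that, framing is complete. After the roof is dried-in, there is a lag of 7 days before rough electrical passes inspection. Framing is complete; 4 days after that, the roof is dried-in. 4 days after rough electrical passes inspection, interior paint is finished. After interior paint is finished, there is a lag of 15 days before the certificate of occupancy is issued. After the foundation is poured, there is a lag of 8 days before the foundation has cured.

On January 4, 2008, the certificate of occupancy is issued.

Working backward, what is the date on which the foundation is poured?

September 25, 2007

The certificate of occupancy is issued: Jan 4, 2008.
Interior paint is finished: Jan 4, 2008 − 15 days = Dec 20, 2007.
Rough electrical passes inspection: Dec 20, 2007 − 4 days = Dec 16, 2007.
The roof is dried-in: Dec 16, 2007 − 7 days = Dec 9, 2007.
Framing is complete: Dec 9, 2007 − 4 days = Dec 5, 2007.
The foundation has cured: Dec 5, 2007 − 63 days = Oct 3, 2007.
The foundation is poured: Oct 3, 2007 − 8 days = Sep 25, 2007.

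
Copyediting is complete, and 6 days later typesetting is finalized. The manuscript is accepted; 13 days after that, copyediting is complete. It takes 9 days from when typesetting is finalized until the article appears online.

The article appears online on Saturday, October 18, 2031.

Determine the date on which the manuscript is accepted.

The article appears online: Oct 18, 2031.
Typesetting is finalized: Oct 18, 2031 − 9 days = Oct 9, 2031.
Copyediting is complete: Oct 9, 2031 − 6 days = Oct 3, 2031.
The manuscript is accepted: Oct 3, 2031 − 13 days = Sep 20, 2031.

Saturday, September 20, 2031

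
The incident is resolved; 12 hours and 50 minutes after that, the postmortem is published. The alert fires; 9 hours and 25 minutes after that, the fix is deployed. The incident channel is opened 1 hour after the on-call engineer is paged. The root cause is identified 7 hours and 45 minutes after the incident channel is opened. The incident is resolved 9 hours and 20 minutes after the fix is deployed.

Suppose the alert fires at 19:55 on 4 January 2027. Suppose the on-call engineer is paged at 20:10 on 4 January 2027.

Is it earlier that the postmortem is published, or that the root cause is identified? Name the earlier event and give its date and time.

The root cause is identified — 04:55 on 5 January 2027

The alert fires: 19:55 Jan 4, 2027.
The fix is deployed: 19:55 Jan 4, 2027 + 9h25m = 05:20 Jan 5, 2027.
The incident is resolved: 05:20 Jan 5, 2027 + 9h20m = 14:40 Jan 5, 2027.
The postmortem is published: 14:40 Jan 5, 2027 + 12h50m = 03:30 Jan 6, 2027.
The on-call engineer is paged: 20:10 Jan 4, 2027.
The incident channel is opened: 20:10 Jan 4, 2027 + 1h = 21:10 Jan 4, 2027.
The root cause is identified: 21:10 Jan 4, 2027 + 7h45m = 04:55 Jan 5, 2027.
Comparing: the postmortem is published at 03:30 Jan 6, 2027 vs the root cause is identified at 04:55 Jan 5, 2027. Earlier: the root cause is identified.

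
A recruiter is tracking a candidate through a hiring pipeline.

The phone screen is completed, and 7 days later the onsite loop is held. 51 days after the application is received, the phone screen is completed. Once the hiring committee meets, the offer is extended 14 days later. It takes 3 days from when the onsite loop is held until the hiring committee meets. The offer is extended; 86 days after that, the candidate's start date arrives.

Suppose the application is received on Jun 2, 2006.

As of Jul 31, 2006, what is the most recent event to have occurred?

The onsite loop is held

The application is received: Jun 2, 2006.
The phone screen is completed: Jun 2, 2006 + 51 days = Jul 23, 2006.
The onsite loop is held: Jul 23, 2006 + 7 days = Jul 30, 2006.
The hiring committee meets: Jul 30, 2006 + 3 days = Aug 2, 2006.
The offer is extended: Aug 2, 2006 + 14 days = Aug 16, 2006.
The candidate's start date arrives: Aug 16, 2006 + 86 days = Nov 10, 2006.
Jul 31, 2006 falls between when the onsite loop is held (Jul 30, 2006) and when the hiring committee meets (Aug 2, 2006).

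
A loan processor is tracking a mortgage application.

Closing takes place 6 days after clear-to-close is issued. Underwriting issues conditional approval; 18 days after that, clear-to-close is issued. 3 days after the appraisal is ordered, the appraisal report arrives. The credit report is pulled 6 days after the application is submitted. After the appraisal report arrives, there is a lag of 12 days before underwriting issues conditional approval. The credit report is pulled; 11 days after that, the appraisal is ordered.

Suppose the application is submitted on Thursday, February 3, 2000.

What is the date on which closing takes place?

Thursday, March 30, 2000

The application is submitted: Feb 3, 2000.
The credit report is pulled: Feb 3, 2000 + 6 days = Feb 9, 2000.
The appraisal is ordered: Feb 9, 2000 + 11 days = Feb 20, 2000.
The appraisal report arrives: Feb 20, 2000 + 3 days = Feb 23, 2000.
Underwriting issues conditional approval: Feb 23, 2000 + 12 days = Mar 6, 2000.
Clear-to-close is issued: Mar 6, 2000 + 18 days = Mar 24, 2000.
Closing takes place: Mar 24, 2000 + 6 days = Mar 30, 2000.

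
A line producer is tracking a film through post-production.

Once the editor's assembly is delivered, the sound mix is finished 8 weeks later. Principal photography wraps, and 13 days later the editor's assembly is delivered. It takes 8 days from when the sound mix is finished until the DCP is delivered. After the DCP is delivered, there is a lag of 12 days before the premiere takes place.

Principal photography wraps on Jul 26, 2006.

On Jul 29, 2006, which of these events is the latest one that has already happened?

Principal photography wraps: Jul 26, 2006.
The editor's assembly is delivered: Jul 26, 2006 + 13 days = Aug 8, 2006.
The sound mix is finished: Aug 8, 2006 + 8 weeks = Oct 3, 2006.
The DCP is delivered: Oct 3, 2006 + 8 days = Oct 11, 2006.
The premiere takes place: Oct 11, 2006 + 12 days = Oct 23, 2006.
Jul 29, 2006 falls between when principal photography wraps (Jul 26, 2006) and when the editor's assembly is delivered (Aug 8, 2006).

Principal photography wraps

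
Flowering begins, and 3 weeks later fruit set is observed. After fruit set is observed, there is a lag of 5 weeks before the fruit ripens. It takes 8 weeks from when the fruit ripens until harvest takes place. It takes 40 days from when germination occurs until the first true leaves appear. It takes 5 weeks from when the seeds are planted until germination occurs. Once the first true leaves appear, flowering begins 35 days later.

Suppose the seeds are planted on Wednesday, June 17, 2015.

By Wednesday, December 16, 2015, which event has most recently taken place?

The seeds are planted: Jun 17, 2015.
Germination occurs: Jun 17, 2015 + 5 weeks = Jul 22, 2015.
The first true leaves appear: Jul 22, 2015 + 40 days = Aug 31, 2015.
Flowering begins: Aug 31, 2015 + 35 days = Oct 5, 2015.
Fruit set is observed: Oct 5, 2015 + 3 weeks = Oct 26, 2015.
The fruit ripens: Oct 26, 2015 + 5 weeks = Nov 30, 2015.
Harvest takes place: Nov 30, 2015 + 8 weeks = Jan 25, 2016.
Dec 16, 2015 falls between when the fruit ripens (Nov 30, 2015) and when harvest takes place (Jan 25, 2016).

The fruit ripens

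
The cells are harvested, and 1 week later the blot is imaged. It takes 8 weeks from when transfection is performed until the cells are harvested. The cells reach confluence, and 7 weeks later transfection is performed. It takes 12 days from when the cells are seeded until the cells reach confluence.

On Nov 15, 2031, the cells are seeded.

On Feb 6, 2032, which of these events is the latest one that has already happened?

Transfection is performed

The cells are seeded: Nov 15, 2031.
The cells reach confluence: Nov 15, 2031 + 12 days = Nov 27, 2031.
Transfection is performed: Nov 27, 2031 + 7 weeks = Jan 15, 2032.
The cells are harvested: Jan 15, 2032 + 8 weeks = Mar 11, 2032.
The blot is imaged: Mar 11, 2032 + 1 week = Mar 18, 2032.
Feb 6, 2032 falls between when transfection is performed (Jan 15, 2032) and when the cells are harvested (Mar 11, 2032).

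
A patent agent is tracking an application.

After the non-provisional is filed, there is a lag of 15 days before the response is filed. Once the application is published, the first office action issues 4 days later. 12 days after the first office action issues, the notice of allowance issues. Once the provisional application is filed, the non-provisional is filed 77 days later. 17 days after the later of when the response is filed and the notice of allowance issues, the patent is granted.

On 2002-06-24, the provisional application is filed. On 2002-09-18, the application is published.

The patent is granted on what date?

2002-10-21

The provisional application is filed: Jun 24, 2002.
The non-provisional is filed: Jun 24, 2002 + 77 days = Sep 9, 2002.
The response is filed: Sep 9, 2002 + 15 days = Sep 24, 2002.
The application is published: Sep 18, 2002.
The first office action issues: Sep 18, 2002 + 4 days = Sep 22, 2002.
The notice of allowance issues: Sep 22, 2002 + 12 days = Oct 4, 2002.
Both prerequisites met — the response is filed (Sep 24, 2002), the notice of allowance issues (Oct 4, 2002); the later is Oct 4, 2002.
The patent is granted: Oct 4, 2002 + 17 days = Oct 21, 2002.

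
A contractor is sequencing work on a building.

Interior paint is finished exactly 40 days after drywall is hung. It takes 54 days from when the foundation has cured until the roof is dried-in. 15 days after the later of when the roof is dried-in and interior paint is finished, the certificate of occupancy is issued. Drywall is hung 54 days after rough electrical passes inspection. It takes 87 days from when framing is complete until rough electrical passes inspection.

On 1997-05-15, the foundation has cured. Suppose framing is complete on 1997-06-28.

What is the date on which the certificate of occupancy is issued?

The foundation has cured: May 15, 1997.
The roof is dried-in: May 15, 1997 + 54 days = Jul 8, 1997.
Framing is complete: Jun 28, 1997.
Rough electrical passes inspection: Jun 28, 1997 + 87 days = Sep 23, 1997.
Drywall is hung: Sep 23, 1997 + 54 days = Nov 16, 1997.
Interior paint is finished: Nov 16, 1997 + 40 days = Dec 26, 1997.
Both prerequisites met — the roof is dried-in (Jul 8, 1997), interior paint is finished (Dec 26, 1997); the later is Dec 26, 1997.
The certificate of occupancy is issued: Dec 26, 1997 + 15 days = Jan 10, 1998.

1998-01-10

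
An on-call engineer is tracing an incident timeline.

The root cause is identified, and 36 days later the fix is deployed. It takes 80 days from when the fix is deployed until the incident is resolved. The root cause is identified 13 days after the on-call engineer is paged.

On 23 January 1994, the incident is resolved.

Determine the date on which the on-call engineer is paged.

The incident is resolved: Jan 23, 1994.
The fix is deployed: Jan 23, 1994 − 80 days = Nov 4, 1993.
The root cause is identified: Nov 4, 1993 − 36 days = Sep 29, 1993.
The on-call engineer is paged: Sep 29, 1993 − 13 days = Sep 16, 1993.

16 September 1993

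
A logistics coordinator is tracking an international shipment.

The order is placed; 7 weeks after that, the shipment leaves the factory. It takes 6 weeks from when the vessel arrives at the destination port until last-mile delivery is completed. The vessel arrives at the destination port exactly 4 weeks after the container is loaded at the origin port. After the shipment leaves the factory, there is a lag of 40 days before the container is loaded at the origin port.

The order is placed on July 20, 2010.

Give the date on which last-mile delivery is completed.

The order is placed: Jul 20, 2010.
The shipment leaves the factory: Jul 20, 2010 + 7 weeks = Sep 7, 2010.
The container is loaded at the origin port: Sep 7, 2010 + 40 days = Oct 17, 2010.
The vessel arrives at the destination port: Oct 17, 2010 + 4 weeks = Nov 14, 2010.
Last-mile delivery is completed: Nov 14, 2010 + 6 weeks = Dec 26, 2010.

December 26, 2010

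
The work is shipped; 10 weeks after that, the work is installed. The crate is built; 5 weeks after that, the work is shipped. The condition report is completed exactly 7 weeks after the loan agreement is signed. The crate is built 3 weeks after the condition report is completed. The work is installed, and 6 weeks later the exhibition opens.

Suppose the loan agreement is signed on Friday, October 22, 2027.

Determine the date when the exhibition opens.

Friday, May 26, 2028

The loan agreement is signed: Oct 22, 2027.
The condition report is completed: Oct 22, 2027 + 7 weeks = Dec 10, 2027.
The crate is built: Dec 10, 2027 + 3 weeks = Dec 31, 2027.
The work is shipped: Dec 31, 2027 + 5 weeks = Feb 4, 2028.
The work is installed: Feb 4, 2028 + 10 weeks = Apr 14, 2028.
The exhibition opens: Apr 14, 2028 + 6 weeks = May 26, 2028.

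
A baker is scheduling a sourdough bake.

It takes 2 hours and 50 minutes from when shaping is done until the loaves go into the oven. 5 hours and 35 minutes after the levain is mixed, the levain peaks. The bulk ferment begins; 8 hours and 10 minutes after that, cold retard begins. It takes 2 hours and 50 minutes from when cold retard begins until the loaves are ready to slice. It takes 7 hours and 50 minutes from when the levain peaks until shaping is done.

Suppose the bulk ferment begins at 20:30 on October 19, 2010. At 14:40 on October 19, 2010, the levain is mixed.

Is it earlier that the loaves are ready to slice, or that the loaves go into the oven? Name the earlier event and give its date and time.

The loaves go into the oven — 06:55 on October 20, 2010

The bulk ferment begins: 20:30 Oct 19, 2010.
Cold retard begins: 20:30 Oct 19, 2010 + 8h10m = 04:40 Oct 20, 2010.
The loaves are ready to slice: 04:40 Oct 20, 2010 + 2h50m = 07:30 Oct 20, 2010.
The levain is mixed: 14:40 Oct 19, 2010.
The levain peaks: 14:40 Oct 19, 2010 + 5h35m = 20:15 Oct 19, 2010.
Shaping is done: 20:15 Oct 19, 2010 + 7h50m = 04:05 Oct 20, 2010.
The loaves go into the oven: 04:05 Oct 20, 2010 + 2h50m = 06:55 Oct 20, 2010.
Comparing: the loaves are ready to slice at 07:30 Oct 20, 2010 vs the loaves go into the oven at 06:55 Oct 20, 2010. Earlier: the loaves go into the oven.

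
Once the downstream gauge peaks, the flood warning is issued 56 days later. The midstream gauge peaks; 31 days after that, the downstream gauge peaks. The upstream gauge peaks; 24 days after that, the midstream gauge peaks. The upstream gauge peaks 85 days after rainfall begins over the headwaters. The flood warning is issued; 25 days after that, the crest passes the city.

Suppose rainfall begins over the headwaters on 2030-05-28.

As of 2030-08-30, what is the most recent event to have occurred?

Rainfall begins over the headwaters: May 28, 2030.
The upstream gauge peaks: May 28, 2030 + 85 days = Aug 21, 2030.
The midstream gauge peaks: Aug 21, 2030 + 24 days = Sep 14, 2030.
The downstream gauge peaks: Sep 14, 2030 + 31 days = Oct 15, 2030.
The flood warning is issued: Oct 15, 2030 + 56 days = Dec 10, 2030.
The crest passes the city: Dec 10, 2030 + 25 days = Jan 4, 2031.
Aug 30, 2030 falls between when the upstream gauge peaks (Aug 21, 2030) and when the midstream gauge peaks (Sep 14, 2030).

The upstream gauge peaks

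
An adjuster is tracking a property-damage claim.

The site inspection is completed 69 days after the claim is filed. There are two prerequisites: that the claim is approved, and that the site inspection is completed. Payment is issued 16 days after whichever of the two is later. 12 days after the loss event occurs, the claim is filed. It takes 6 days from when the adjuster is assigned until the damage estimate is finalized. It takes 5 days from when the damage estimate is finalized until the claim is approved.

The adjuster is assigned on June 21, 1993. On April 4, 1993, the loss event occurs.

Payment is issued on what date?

The adjuster is assigned: Jun 21, 1993.
The damage estimate is finalized: Jun 21, 1993 + 6 days = Jun 27, 1993.
The claim is approved: Jun 27, 1993 + 5 days = Jul 2, 1993.
The loss event occurs: Apr 4, 1993.
The claim is filed: Apr 4, 1993 + 12 days = Apr 16, 1993.
The site inspection is completed: Apr 16, 1993 + 69 days = Jun 24, 1993.
Both prerequisites met — the claim is approved (Jul 2, 1993), the site inspection is completed (Jun 24, 1993); the later is Jul 2, 1993.
Payment is issued: Jul 2, 1993 + 16 days = Jul 18, 1993.

July 18, 1993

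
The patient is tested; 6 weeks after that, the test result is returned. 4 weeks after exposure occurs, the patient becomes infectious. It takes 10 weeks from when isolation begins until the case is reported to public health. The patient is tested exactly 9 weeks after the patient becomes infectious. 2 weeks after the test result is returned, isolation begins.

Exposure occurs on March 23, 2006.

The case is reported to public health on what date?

Exposure occurs: Mar 23, 2006.
The patient becomes infectious: Mar 23, 2006 + 4 weeks = Apr 20, 2006.
The patient is tested: Apr 20, 2006 + 9 weeks = Jun 22, 2006.
The test result is returned: Jun 22, 2006 + 6 weeks = Aug 3, 2006.
Isolation begins: Aug 3, 2006 + 2 weeks = Aug 17, 2006.
The case is reported to public health: Aug 17, 2006 + 10 weeks = Oct 26, 2006.

October 26, 2006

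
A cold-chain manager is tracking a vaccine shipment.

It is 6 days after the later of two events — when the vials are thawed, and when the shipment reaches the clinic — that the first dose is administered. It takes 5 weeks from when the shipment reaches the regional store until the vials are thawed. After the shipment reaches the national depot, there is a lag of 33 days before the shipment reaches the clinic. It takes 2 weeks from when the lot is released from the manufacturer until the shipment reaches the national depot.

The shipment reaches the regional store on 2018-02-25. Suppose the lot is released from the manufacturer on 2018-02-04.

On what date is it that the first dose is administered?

The shipment reaches the regional store: Feb 25, 2018.
The vials are thawed: Feb 25, 2018 + 5 weeks = Apr 1, 2018.
The lot is released from the manufacturer: Feb 4, 2018.
The shipment reaches the national depot: Feb 4, 2018 + 2 weeks = Feb 18, 2018.
The shipment reaches the clinic: Feb 18, 2018 + 33 days = Mar 23, 2018.
Both prerequisites met — the vials are thawed (Apr 1, 2018), the shipment reaches the clinic (Mar 23, 2018); the later is Apr 1, 2018.
The first dose is administered: Apr 1, 2018 + 6 days = Apr 7, 2018.

2018-04-07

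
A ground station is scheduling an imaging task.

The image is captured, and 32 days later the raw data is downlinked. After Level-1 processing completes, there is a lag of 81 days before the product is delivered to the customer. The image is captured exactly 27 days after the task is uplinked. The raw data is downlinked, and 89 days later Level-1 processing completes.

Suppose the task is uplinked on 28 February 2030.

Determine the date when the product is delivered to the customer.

The task is uplinked: Feb 28, 2030.
The image is captured: Feb 28, 2030 + 27 days = Mar 27, 2030.
The raw data is downlinked: Mar 27, 2030 + 32 days = Apr 28, 2030.
Level-1 processing completes: Apr 28, 2030 + 89 days = Jul 26, 2030.
The product is delivered to the customer: Jul 26, 2030 + 81 days = Oct 15, 2030.

15 October 2030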